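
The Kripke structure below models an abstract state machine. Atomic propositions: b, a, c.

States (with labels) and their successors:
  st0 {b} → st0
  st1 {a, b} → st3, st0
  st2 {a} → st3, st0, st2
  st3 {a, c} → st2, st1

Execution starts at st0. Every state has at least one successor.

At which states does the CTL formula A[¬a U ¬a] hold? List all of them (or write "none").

States satisfying ¬a: {st0}.
States satisfying A[¬a U ¬a]: {st0}.

{st0}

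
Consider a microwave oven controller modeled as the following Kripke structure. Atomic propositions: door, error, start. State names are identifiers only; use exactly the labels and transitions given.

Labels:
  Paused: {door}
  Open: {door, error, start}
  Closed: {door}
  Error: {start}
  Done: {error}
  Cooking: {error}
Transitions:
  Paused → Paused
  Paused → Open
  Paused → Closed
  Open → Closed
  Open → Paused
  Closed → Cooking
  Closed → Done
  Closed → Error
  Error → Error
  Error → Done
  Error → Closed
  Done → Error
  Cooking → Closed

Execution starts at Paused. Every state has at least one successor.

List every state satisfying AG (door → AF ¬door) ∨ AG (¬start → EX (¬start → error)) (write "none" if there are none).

{Closed, Error, Done, Cooking}

States satisfying door → AF ¬door: {Closed, Error, Done, Cooking}.
States satisfying AG (door → AF ¬door): {Closed, Error, Done, Cooking}.
States satisfying ¬start → EX (¬start → error): {Paused, Open, Closed, Error, Done}.
States satisfying AG (¬start → EX (¬start → error)): ∅.
States satisfying AG (door → AF ¬door) ∨ AG (¬start → EX (¬start → error)): {Closed, Error, Done, Cooking}.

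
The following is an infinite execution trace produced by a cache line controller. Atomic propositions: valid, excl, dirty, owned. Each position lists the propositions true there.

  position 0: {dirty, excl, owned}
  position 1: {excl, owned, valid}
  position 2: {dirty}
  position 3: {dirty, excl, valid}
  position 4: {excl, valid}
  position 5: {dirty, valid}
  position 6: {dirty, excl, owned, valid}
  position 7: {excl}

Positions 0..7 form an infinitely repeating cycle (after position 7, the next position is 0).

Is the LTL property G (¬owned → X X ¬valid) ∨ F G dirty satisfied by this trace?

Does not hold

¬owned → X X ¬valid must hold at every position from 0 onward. It fails at position 2, so G (¬owned → X X ¬valid) is false.
Positions where ¬owned holds: 2, 3, 4, 5, 7.
Check X X ¬valid at each: 2→fails, 3→fails, 4→fails, 5→ok, 7→fails.
G dirty is false at every position 0..7, so it never becomes true and F G dirty fails.
At position 0: G (¬owned → X X ¬valid) is false; F G dirty is false; so G (¬owned → X X ¬valid) ∨ F G dirty is false.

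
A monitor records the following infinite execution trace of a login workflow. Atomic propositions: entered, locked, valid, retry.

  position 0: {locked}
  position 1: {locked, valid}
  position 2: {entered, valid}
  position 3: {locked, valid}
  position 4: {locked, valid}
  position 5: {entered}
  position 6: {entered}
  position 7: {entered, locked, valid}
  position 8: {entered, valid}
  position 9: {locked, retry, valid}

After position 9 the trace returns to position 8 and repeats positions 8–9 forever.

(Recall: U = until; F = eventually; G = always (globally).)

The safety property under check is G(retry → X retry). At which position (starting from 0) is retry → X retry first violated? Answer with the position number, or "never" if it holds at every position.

Check retry → X retry at each position in order: 0 ✓, 1 ✓, 2 ✓, 3 ✓, 4 ✓, 5 ✓, 6 ✓, 7 ✓, 8 ✓.
At position 9 the labels are {locked, retry, valid} and the next position 8 has {entered, valid}, so retry → X retry is false there. This is the first violation.

9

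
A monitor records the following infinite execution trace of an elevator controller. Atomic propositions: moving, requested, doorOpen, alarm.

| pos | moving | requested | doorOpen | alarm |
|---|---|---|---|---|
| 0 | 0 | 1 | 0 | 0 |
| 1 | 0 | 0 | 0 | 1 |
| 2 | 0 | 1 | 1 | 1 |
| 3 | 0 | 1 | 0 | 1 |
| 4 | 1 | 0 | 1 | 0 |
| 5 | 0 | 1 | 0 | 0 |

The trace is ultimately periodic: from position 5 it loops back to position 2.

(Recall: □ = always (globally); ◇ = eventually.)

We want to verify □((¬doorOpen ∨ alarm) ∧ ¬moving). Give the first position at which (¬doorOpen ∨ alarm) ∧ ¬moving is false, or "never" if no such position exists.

Check (¬doorOpen ∨ alarm) ∧ ¬moving at each position in order: 0 ✓, 1 ✓, 2 ✓, 3 ✓.
At position 4 the labels are {doorOpen, moving}, so (¬doorOpen ∨ alarm) ∧ ¬moving is false there. This is the first violation.

4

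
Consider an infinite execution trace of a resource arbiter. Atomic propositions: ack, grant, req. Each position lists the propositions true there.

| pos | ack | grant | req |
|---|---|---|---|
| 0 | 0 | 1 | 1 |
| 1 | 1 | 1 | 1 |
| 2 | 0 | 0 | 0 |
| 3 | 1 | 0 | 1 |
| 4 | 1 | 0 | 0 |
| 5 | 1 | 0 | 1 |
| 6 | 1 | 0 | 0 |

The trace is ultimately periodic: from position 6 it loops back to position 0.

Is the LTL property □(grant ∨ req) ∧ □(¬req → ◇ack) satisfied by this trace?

Does not hold

grant ∨ req must hold at every position from 0 onward. It fails at position 2, so □(grant ∨ req) is false.
¬req → ◇ack holds at every position 0..6, and those are all positions ever visited, so □(¬req → ◇ack) holds.
Positions where ¬req holds: 2, 4, 6.
Check ◇ack at each: 2→ok, 4→ok, 6→ok.
At position 0: □(grant ∨ req) is false; □(¬req → ◇ack) is true; so □(grant ∨ req) ∧ □(¬req → ◇ack) is false.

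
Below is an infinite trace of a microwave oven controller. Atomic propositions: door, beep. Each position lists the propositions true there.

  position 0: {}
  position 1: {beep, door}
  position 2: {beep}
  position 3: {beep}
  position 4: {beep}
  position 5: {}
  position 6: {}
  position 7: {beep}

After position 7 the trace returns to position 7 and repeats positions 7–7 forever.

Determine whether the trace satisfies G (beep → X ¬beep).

Does not hold

beep → X ¬beep must hold at every position from 0 onward. It fails at position 1, so G (beep → X ¬beep) is false.
Positions where beep holds: 1, 2, 3, 4, 7.
Check X ¬beep at each: 1→fails, 2→fails, 3→fails, 4→ok, 7→fails.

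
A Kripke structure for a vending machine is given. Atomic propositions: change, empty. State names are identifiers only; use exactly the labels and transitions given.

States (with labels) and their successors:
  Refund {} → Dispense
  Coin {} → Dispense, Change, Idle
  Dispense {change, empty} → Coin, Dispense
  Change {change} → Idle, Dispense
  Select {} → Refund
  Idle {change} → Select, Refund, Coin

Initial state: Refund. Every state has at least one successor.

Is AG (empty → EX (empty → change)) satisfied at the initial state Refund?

Holds

States satisfying empty → EX (empty → change): {Refund, Coin, Dispense, Change, Select, Idle}.
States satisfying AG (empty → EX (empty → change)): {Refund, Coin, Dispense, Change, Select, Idle}.
Every state reachable from Refund satisfies empty → EX (empty → change).
Refund ∈ Sat(AG (empty → EX (empty → change))).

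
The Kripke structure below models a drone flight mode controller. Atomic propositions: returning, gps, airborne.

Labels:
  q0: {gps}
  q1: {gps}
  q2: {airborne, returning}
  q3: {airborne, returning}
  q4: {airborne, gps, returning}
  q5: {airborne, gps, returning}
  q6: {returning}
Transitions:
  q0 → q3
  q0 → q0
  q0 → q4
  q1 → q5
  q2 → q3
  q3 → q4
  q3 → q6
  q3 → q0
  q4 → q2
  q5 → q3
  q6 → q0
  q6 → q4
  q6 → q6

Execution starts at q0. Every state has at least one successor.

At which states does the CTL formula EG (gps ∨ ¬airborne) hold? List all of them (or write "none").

States satisfying gps ∨ ¬airborne: {q0, q1, q4, q5, q6}.
States satisfying EG (gps ∨ ¬airborne): {q0, q6}.

{q0, q6}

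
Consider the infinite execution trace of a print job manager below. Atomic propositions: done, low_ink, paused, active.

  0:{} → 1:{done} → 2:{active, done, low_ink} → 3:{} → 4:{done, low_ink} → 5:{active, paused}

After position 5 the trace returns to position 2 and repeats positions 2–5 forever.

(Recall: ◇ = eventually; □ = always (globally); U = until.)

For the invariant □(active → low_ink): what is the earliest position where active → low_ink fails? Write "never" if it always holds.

5

Check active → low_ink at each position in order: 0 ✓, 1 ✓, 2 ✓, 3 ✓, 4 ✓.
At position 5 the labels are {active, paused}, so active → low_ink is false there. This is the first violation.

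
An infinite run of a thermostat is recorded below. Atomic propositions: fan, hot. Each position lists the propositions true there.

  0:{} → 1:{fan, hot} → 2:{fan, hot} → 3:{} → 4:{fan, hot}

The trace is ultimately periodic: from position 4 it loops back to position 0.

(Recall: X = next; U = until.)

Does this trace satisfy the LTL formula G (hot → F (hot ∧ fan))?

Holds

hot → F (hot ∧ fan) holds at every position 0..4, and those are all positions ever visited, so G (hot → F (hot ∧ fan)) holds.
Positions where hot holds: 1, 2, 4.
Check F (hot ∧ fan) at each: 1→ok, 2→ok, 4→ok.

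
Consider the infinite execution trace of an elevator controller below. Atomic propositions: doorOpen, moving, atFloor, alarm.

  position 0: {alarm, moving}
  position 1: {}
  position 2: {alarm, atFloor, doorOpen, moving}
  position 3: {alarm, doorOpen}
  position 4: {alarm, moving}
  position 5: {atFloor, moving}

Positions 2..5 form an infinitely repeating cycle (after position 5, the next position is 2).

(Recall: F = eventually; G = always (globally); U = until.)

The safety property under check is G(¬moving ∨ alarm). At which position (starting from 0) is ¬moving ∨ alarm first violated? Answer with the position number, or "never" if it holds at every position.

5

Check ¬moving ∨ alarm at each position in order: 0 ✓, 1 ✓, 2 ✓, 3 ✓, 4 ✓.
At position 5 the labels are {atFloor, moving}, so ¬moving ∨ alarm is false there. This is the first violation.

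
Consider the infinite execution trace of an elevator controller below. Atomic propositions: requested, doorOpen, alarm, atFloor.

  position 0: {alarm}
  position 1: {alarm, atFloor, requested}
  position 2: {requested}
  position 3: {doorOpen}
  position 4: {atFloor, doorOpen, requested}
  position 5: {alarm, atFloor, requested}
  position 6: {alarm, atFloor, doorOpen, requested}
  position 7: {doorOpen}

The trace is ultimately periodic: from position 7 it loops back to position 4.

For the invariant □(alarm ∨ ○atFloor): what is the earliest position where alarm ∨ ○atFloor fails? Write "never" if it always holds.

Check alarm ∨ ○atFloor at each position in order: 0 ✓, 1 ✓.
At position 2 the labels are {requested} and the next position 3 has {doorOpen}, so alarm ∨ ○atFloor is false there. This is the first violation.

2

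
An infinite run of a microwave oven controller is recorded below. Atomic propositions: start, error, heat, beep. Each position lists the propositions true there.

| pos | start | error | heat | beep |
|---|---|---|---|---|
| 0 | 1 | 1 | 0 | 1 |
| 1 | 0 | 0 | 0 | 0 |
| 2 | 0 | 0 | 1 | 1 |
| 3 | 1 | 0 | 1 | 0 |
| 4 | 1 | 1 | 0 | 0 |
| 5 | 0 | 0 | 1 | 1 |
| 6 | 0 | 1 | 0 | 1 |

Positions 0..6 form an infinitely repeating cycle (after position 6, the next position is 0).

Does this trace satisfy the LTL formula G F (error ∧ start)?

Holds

F (error ∧ start) holds at every position 0..6, and those are all positions ever visited, so G F (error ∧ start) holds.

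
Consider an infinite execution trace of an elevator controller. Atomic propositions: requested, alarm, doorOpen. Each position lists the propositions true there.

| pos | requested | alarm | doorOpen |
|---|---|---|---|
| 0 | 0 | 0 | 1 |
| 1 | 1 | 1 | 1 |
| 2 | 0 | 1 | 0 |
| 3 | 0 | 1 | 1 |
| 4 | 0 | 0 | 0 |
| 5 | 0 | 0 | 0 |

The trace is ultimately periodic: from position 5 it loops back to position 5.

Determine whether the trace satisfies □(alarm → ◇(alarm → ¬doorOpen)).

Yes

alarm → ◇(alarm → ¬doorOpen) holds at every position 0..5, and those are all positions ever visited, so □(alarm → ◇(alarm → ¬doorOpen)) holds.
Positions where alarm holds: 1, 2, 3.
Check ◇(alarm → ¬doorOpen) at each: 1→ok, 2→ok, 3→ok.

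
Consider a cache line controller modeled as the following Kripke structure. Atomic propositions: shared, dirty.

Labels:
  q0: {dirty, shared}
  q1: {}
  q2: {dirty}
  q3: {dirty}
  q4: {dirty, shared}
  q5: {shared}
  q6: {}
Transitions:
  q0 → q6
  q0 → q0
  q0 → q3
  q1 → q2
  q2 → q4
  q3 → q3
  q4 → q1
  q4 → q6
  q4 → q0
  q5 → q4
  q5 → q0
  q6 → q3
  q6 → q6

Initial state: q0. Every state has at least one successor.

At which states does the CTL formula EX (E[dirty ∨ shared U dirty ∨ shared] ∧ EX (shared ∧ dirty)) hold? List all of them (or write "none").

States satisfying EX (E[dirty ∨ shared U dirty ∨ shared] ∧ EX (shared ∧ dirty)): {q0, q1, q2, q4, q5}.

{q0, q1, q2, q4, q5}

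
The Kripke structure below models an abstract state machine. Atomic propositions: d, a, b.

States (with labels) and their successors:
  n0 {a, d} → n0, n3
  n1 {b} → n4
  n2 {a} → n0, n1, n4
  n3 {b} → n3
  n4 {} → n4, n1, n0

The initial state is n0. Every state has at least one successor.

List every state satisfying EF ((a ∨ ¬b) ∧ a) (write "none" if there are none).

{n0, n1, n2, n4}

States satisfying (a ∨ ¬b) ∧ a: {n0, n2}.
States satisfying EF ((a ∨ ¬b) ∧ a): {n0, n1, n2, n4}.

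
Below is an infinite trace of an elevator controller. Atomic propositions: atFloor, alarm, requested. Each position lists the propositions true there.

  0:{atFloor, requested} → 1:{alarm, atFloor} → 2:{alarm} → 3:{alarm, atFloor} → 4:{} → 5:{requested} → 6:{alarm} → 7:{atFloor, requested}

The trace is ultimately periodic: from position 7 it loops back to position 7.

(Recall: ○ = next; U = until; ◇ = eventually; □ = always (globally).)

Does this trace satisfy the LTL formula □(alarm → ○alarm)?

Does not hold

alarm → ○alarm must hold at every position from 0 onward. It fails at position 3, so □(alarm → ○alarm) is false.
Positions where alarm holds: 1, 2, 3, 6.
Check ○alarm at each: 1→ok, 2→ok, 3→fails, 6→fails.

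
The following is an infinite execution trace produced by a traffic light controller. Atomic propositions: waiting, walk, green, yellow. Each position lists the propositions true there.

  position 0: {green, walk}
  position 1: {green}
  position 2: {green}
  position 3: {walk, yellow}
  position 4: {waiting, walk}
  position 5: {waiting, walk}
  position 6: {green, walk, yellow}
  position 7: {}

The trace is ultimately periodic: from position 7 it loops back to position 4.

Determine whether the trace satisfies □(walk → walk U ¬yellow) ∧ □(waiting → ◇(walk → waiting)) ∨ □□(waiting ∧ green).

Holds

□(waiting ∧ green) must hold at every position from 0 onward. It fails at position 0, so □□(waiting ∧ green) is false.
At position 0: □(walk → walk U ¬yellow) ∧ □(waiting → ◇(walk → waiting)) is true; □□(waiting ∧ green) is false; so □(walk → walk U ¬yellow) ∧ □(waiting → ◇(walk → waiting)) ∨ □□(waiting ∧ green) is true.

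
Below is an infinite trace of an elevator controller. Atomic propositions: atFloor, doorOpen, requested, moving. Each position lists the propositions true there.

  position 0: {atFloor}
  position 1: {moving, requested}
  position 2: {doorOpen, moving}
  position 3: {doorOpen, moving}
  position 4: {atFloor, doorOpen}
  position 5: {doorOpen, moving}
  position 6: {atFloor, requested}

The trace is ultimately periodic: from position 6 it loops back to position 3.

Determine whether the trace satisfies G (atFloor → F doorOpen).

Holds

atFloor → F doorOpen holds at every position 0..6, and those are all positions ever visited, so G (atFloor → F doorOpen) holds.
Positions where atFloor holds: 0, 4, 6.
Check F doorOpen at each: 0→ok, 4→ok, 6→ok.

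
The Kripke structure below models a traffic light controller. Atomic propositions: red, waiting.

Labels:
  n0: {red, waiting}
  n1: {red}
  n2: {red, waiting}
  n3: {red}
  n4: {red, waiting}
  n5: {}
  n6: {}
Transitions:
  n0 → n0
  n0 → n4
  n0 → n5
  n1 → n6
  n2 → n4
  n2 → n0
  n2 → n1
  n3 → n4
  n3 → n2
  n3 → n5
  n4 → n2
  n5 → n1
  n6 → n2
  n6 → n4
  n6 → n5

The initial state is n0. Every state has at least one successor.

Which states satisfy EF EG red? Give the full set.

{n0, n1, n2, n3, n4, n5, n6}

States satisfying EG red: {n0, n2, n3, n4}.
States satisfying EF EG red: {n0, n1, n2, n3, n4, n5, n6}.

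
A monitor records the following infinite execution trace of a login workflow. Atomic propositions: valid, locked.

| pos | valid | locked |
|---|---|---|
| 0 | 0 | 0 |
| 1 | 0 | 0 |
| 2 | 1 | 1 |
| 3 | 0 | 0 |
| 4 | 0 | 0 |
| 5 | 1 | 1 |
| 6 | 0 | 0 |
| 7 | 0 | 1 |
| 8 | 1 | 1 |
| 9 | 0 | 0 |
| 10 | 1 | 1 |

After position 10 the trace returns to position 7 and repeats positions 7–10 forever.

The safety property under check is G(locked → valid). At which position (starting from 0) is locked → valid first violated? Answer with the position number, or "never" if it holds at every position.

Check locked → valid at each position in order: 0 ✓, 1 ✓, 2 ✓, 3 ✓, 4 ✓, 5 ✓, 6 ✓.
At position 7 the labels are {locked}, so locked → valid is false there. This is the first violation.

7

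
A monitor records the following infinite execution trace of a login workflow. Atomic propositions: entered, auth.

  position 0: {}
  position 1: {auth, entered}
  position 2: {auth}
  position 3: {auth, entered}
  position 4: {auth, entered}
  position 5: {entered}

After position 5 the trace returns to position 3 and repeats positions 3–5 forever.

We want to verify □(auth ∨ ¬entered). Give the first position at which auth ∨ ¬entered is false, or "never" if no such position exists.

5

Check auth ∨ ¬entered at each position in order: 0 ✓, 1 ✓, 2 ✓, 3 ✓, 4 ✓.
At position 5 the labels are {entered}, so auth ∨ ¬entered is false there. This is the first violation.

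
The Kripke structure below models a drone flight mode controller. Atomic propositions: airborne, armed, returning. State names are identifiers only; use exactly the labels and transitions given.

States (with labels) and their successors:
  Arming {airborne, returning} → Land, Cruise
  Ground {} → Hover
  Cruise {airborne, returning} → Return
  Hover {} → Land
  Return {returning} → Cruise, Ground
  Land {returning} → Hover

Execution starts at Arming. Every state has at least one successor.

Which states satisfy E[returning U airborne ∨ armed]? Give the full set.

States satisfying returning: {Arming, Cruise, Return, Land}.
States satisfying airborne ∨ armed: {Arming, Cruise}.
States satisfying E[returning U airborne ∨ armed]: {Arming, Cruise, Return}.

{Arming, Cruise, Return}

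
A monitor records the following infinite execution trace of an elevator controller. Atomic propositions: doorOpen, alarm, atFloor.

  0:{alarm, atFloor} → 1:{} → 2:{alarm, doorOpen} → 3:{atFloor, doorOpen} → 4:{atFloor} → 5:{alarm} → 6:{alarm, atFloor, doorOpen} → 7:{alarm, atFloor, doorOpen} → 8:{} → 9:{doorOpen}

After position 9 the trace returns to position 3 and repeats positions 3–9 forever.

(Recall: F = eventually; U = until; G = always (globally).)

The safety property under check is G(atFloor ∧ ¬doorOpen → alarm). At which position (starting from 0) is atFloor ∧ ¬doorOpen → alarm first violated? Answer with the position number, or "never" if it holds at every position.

4

Check atFloor ∧ ¬doorOpen → alarm at each position in order: 0 ✓, 1 ✓, 2 ✓, 3 ✓.
At position 4 the labels are {atFloor}, so atFloor ∧ ¬doorOpen → alarm is false there. This is the first violation.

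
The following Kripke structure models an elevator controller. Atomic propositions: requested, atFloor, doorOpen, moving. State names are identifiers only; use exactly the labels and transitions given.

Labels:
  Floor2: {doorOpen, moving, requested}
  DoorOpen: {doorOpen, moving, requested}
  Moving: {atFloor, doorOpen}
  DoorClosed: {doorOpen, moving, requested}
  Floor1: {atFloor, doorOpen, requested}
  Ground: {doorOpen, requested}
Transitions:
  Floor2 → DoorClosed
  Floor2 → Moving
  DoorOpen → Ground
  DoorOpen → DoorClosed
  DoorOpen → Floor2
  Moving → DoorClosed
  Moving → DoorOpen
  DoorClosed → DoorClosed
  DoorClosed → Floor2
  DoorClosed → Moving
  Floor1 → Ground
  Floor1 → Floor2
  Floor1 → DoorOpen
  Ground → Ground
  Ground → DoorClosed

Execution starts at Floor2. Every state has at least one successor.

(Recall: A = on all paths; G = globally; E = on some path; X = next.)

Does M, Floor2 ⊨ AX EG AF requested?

Yes

States satisfying EG AF requested: {Floor2, DoorOpen, Moving, DoorClosed, Floor1, Ground}.
States satisfying AX EG AF requested: {Floor2, DoorOpen, Moving, DoorClosed, Floor1, Ground}.
Floor2 ∈ Sat(AX EG AF requested).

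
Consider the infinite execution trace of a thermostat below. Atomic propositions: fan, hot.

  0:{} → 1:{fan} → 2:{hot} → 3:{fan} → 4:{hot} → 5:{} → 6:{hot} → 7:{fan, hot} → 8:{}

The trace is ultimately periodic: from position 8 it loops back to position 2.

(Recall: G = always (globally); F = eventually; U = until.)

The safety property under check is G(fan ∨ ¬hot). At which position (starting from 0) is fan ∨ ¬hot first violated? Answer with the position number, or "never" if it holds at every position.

Check fan ∨ ¬hot at each position in order: 0 ✓, 1 ✓.
At position 2 the labels are {hot}, so fan ∨ ¬hot is false there. This is the first violation.

2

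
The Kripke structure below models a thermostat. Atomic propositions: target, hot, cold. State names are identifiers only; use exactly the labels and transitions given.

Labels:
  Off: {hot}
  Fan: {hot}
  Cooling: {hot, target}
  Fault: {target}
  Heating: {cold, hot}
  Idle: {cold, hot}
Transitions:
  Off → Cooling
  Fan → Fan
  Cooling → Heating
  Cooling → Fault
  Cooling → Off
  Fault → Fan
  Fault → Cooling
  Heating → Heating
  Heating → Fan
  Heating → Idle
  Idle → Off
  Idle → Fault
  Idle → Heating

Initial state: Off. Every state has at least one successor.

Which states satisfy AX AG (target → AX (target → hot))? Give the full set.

States satisfying AG (target → AX (target → hot)): {Fan}.
States satisfying AX AG (target → AX (target → hot)): {Fan}.

{Fan}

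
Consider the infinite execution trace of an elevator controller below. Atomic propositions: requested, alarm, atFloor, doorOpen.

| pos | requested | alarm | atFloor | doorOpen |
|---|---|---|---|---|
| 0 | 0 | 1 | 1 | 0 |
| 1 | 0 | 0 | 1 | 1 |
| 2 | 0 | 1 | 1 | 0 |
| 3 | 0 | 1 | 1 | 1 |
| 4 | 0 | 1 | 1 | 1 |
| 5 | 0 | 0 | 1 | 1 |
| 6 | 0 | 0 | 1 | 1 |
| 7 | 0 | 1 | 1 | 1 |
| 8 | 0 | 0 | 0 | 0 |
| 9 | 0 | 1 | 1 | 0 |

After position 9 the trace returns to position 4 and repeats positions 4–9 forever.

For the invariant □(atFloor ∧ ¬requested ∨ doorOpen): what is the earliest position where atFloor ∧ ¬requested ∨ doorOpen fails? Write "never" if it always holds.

8

Check atFloor ∧ ¬requested ∨ doorOpen at each position in order: 0 ✓, 1 ✓, 2 ✓, 3 ✓, 4 ✓, 5 ✓, 6 ✓, 7 ✓.
At position 8 the labels are {}, so atFloor ∧ ¬requested ∨ doorOpen is false there. This is the first violation.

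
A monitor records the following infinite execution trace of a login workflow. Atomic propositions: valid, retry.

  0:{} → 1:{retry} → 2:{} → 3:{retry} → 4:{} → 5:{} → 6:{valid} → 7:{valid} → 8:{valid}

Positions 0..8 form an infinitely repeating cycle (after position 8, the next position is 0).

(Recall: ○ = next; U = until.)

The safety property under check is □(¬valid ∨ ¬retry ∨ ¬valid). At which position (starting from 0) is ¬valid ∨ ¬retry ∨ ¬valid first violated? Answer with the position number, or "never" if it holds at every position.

¬valid ∨ ¬retry ∨ ¬valid holds at every position 0..8, and those are all the positions the trace ever visits, so the invariant □(¬valid ∨ ¬retry ∨ ¬valid) is never violated.

never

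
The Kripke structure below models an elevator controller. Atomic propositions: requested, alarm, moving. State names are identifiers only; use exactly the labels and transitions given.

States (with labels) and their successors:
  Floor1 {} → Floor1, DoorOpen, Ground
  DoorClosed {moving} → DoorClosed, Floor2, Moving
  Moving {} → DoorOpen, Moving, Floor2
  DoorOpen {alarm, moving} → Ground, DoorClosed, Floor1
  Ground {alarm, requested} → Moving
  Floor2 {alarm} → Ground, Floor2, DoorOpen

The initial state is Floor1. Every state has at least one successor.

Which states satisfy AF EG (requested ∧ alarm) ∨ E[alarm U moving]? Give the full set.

{DoorClosed, DoorOpen, Floor2}

States satisfying EG (requested ∧ alarm): ∅.
States satisfying AF EG (requested ∧ alarm): ∅.
States satisfying alarm: {DoorOpen, Ground, Floor2}.
States satisfying moving: {DoorClosed, DoorOpen}.
States satisfying E[alarm U moving]: {DoorClosed, DoorOpen, Floor2}.
States satisfying AF EG (requested ∧ alarm) ∨ E[alarm U moving]: {DoorClosed, DoorOpen, Floor2}.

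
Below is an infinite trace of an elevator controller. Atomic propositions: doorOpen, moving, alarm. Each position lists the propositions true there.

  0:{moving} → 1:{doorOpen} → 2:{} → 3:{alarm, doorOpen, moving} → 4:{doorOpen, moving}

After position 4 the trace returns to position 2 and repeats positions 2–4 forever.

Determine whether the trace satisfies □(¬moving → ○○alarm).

¬moving → ○○alarm must hold at every position from 0 onward. It fails at position 2, so □(¬moving → ○○alarm) is false.
Positions where ¬moving holds: 1, 2.
Check ○○alarm at each: 1→ok, 2→fails.

No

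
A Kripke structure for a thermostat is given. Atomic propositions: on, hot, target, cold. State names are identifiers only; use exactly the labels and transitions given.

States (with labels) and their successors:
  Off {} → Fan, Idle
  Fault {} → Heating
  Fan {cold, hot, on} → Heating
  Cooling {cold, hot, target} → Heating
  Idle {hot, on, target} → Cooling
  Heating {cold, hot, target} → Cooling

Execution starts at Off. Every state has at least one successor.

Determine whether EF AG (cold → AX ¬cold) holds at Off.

Violated

States satisfying AG (cold → AX ¬cold): ∅.
States satisfying EF AG (cold → AX ¬cold): ∅.
No suitable path/successor from Off witnesses the formula.
Off ∉ Sat(EF AG (cold → AX ¬cold)).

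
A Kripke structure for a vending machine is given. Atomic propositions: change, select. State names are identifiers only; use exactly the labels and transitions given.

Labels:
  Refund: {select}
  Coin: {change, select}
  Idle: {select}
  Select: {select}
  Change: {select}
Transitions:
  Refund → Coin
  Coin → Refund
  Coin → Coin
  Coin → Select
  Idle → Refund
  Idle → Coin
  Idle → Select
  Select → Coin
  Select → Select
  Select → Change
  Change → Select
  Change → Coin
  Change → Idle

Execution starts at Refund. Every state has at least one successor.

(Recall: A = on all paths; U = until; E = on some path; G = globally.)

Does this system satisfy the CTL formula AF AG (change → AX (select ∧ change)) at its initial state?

States satisfying AG (change → AX (select ∧ change)): ∅.
States satisfying AF AG (change → AX (select ∧ change)): ∅.
There is a path from Refund along which AG (change → AX (select ∧ change)) never holds.
Refund ∉ Sat(AF AG (change → AX (select ∧ change))).

Violated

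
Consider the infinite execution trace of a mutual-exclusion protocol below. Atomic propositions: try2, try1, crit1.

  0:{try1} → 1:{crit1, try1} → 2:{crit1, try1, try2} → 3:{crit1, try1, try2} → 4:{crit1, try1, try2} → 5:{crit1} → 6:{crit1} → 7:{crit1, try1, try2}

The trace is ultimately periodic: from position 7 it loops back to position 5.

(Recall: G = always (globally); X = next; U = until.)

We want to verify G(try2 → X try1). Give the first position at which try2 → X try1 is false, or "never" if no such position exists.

Check try2 → X try1 at each position in order: 0 ✓, 1 ✓, 2 ✓, 3 ✓.
At position 4 the labels are {crit1, try1, try2} and the next position 5 has {crit1}, so try2 → X try1 is false there. This is the first violation.

4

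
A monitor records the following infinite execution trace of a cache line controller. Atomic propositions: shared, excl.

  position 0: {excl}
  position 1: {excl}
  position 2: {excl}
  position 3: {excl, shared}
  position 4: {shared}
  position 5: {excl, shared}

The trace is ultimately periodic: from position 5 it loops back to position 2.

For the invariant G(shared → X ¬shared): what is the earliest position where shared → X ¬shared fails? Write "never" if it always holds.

Check shared → X ¬shared at each position in order: 0 ✓, 1 ✓, 2 ✓.
At position 3 the labels are {excl, shared} and the next position 4 has {shared}, so shared → X ¬shared is false there. This is the first violation.

3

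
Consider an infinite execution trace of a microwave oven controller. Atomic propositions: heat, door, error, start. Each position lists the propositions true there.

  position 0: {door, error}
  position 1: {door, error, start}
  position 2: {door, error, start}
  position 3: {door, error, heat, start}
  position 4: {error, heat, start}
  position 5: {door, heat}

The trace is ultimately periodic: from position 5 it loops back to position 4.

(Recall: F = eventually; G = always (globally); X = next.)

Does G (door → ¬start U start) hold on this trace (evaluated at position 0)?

Yes

door → ¬start U start holds at every position 0..5, and those are all positions ever visited, so G (door → ¬start U start) holds.
Positions where door holds: 0, 1, 2, 3, 5.
Check ¬start U start at each: 0→ok, 1→ok, 2→ok, 3→ok, 5→ok.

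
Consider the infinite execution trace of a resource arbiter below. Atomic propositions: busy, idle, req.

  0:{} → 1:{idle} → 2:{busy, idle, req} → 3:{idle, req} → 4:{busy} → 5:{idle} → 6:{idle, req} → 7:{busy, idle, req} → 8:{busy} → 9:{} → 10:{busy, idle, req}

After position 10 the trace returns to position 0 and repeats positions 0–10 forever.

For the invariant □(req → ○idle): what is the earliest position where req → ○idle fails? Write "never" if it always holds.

Check req → ○idle at each position in order: 0 ✓, 1 ✓, 2 ✓.
At position 3 the labels are {idle, req} and the next position 4 has {busy}, so req → ○idle is false there. This is the first violation.

3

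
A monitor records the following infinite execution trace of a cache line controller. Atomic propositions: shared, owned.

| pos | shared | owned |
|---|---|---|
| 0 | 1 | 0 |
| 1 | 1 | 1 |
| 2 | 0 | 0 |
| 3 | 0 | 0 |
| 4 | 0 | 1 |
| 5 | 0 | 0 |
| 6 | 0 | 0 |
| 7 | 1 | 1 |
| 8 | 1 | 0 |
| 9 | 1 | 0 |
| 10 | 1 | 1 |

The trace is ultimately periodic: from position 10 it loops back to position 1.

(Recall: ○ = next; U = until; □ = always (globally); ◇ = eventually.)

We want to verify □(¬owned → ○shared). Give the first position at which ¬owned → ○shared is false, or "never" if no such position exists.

2

Check ¬owned → ○shared at each position in order: 0 ✓, 1 ✓.
At position 2 the labels are {} and the next position 3 has {}, so ¬owned → ○shared is false there. This is the first violation.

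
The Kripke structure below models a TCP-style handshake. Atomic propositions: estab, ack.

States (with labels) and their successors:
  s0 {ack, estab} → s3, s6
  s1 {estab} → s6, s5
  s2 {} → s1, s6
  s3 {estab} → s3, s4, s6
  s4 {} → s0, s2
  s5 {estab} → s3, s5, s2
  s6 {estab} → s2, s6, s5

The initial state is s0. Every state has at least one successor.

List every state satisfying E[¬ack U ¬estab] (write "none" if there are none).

States satisfying ¬ack: {s1, s2, s3, s4, s5, s6}.
States satisfying ¬estab: {s2, s4}.
States satisfying E[¬ack U ¬estab]: {s1, s2, s3, s4, s5, s6}.

{s1, s2, s3, s4, s5, s6}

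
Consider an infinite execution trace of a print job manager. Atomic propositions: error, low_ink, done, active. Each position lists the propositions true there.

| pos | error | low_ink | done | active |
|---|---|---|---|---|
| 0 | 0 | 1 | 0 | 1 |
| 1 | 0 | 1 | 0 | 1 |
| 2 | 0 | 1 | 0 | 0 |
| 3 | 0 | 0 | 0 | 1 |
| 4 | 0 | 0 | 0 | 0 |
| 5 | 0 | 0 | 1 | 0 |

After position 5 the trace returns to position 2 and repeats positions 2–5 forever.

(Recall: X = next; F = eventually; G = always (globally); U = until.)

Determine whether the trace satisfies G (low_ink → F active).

low_ink → F active holds at every position 0..5, and those are all positions ever visited, so G (low_ink → F active) holds.
Positions where low_ink holds: 0, 1, 2.
Check F active at each: 0→ok, 1→ok, 2→ok.

Yes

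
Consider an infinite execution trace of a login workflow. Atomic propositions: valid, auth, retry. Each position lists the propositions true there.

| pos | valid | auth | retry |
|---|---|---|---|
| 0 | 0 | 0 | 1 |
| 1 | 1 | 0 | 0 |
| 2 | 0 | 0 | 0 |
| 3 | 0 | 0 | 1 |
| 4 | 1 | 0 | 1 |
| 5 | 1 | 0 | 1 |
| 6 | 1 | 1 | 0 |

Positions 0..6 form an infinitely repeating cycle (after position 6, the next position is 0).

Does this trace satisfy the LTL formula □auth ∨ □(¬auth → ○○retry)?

auth must hold at every position from 0 onward. It fails at position 0, so □auth is false.
¬auth → ○○retry must hold at every position from 0 onward. It fails at position 0, so □(¬auth → ○○retry) is false.
Positions where ¬auth holds: 0, 1, 2, 3, 4, 5.
Check ○○retry at each: 0→fails, 1→ok, 2→ok, 3→ok, 4→fails, 5→ok.
At position 0: □auth is false; □(¬auth → ○○retry) is false; so □auth ∨ □(¬auth → ○○retry) is false.

No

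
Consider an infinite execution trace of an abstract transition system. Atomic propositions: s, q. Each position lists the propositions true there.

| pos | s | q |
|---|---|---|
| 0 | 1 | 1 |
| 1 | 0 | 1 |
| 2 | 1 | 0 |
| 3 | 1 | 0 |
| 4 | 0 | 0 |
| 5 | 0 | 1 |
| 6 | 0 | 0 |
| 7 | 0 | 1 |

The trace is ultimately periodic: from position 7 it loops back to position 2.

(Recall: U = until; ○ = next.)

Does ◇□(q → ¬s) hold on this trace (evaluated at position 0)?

□(q → ¬s) holds at position 1, which is reachable from 0, so ◇□(q → ¬s) holds.

Holds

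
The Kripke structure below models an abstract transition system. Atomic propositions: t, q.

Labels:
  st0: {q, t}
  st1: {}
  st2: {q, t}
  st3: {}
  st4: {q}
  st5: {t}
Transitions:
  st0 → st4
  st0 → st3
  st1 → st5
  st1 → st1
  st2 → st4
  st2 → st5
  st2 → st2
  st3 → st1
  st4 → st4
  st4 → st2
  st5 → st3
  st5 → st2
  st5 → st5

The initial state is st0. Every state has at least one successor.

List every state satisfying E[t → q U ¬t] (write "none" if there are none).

States satisfying t → q: {st0, st1, st2, st3, st4}.
States satisfying ¬t: {st1, st3, st4}.
States satisfying E[t → q U ¬t]: {st0, st1, st2, st3, st4}.

{st0, st1, st2, st3, st4}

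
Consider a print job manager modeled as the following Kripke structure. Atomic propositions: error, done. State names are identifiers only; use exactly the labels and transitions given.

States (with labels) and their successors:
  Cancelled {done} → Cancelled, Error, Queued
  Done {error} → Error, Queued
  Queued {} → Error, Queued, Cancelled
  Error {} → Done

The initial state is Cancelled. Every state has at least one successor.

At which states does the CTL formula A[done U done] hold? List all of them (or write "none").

{Cancelled}

States satisfying done: {Cancelled}.
States satisfying A[done U done]: {Cancelled}.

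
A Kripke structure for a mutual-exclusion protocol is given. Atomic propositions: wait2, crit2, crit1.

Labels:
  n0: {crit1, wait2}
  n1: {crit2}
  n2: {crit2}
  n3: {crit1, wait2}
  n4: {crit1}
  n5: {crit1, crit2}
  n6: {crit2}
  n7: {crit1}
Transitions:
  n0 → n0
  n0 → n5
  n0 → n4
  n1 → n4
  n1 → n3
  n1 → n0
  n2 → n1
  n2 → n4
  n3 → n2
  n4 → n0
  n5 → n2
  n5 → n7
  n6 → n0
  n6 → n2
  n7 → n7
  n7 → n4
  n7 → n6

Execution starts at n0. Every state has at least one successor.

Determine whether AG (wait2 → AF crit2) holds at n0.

States satisfying wait2 → AF crit2: {n1, n2, n3, n4, n5, n6, n7}.
States satisfying AG (wait2 → AF crit2): ∅.
n0 is reachable from n0 and violates wait2 → AF crit2, so AG fails at n0.
n0 ∉ Sat(AG (wait2 → AF crit2)).

Does not hold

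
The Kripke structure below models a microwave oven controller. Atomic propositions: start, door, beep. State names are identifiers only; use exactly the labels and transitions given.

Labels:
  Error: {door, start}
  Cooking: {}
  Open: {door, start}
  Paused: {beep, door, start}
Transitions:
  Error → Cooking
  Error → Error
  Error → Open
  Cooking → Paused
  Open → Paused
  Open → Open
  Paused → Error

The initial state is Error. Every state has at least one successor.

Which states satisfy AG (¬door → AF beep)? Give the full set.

{Error, Cooking, Open, Paused}

States satisfying ¬door → AF beep: {Error, Cooking, Open, Paused}.
States satisfying AG (¬door → AF beep): {Error, Cooking, Open, Paused}.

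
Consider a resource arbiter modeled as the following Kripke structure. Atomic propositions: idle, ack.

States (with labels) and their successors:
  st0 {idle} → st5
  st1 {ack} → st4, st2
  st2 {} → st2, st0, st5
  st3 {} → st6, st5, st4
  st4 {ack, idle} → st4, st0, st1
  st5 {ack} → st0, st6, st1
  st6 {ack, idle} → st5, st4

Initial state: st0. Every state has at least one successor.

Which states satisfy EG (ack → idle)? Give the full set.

States satisfying ack → idle: {st0, st2, st3, st4, st6}.
States satisfying EG (ack → idle): {st2, st3, st4, st6}.

{st2, st3, st4, st6}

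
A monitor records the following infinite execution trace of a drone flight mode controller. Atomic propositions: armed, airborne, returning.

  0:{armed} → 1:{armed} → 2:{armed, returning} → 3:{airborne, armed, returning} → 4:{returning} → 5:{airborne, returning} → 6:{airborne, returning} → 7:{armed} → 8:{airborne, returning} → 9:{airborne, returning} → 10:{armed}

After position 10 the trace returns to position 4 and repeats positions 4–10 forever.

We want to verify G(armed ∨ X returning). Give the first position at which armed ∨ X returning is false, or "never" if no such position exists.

Check armed ∨ X returning at each position in order: 0 ✓, 1 ✓, 2 ✓, 3 ✓, 4 ✓, 5 ✓.
At position 6 the labels are {airborne, returning} and the next position 7 has {armed}, so armed ∨ X returning is false there. This is the first violation.

6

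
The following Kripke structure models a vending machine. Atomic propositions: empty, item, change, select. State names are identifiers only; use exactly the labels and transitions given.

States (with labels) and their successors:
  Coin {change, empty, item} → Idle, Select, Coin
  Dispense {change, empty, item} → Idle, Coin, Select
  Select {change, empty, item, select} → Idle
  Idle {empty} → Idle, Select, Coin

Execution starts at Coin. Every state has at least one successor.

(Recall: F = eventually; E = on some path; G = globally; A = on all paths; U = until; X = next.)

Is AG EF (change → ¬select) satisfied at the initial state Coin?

States satisfying EF (change → ¬select): {Coin, Dispense, Select, Idle}.
States satisfying AG EF (change → ¬select): {Coin, Dispense, Select, Idle}.
Every state reachable from Coin satisfies EF (change → ¬select).
Coin ∈ Sat(AG EF (change → ¬select)).

Satisfied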